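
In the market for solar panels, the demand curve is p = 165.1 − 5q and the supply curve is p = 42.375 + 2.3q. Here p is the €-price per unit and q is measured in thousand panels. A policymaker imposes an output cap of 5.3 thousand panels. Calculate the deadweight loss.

Competitive equilibrium: 165.1 − 5q = 42.375 + 2.3q → q* = 16.8116, p* = 81.0418.
At q = 5.3: demand price = 165.1 − 5·5.3 = 138.6; supply price = 42.375 + 2.3·5.3 = 54.565.
Δq = 16.8116 − 5.3 = 11.5116; wedge = 138.6 − 54.565 = 84.035.
DWL = ½ × 11.5116 × 84.035 = €483.69 thousand.

€483.69 thousand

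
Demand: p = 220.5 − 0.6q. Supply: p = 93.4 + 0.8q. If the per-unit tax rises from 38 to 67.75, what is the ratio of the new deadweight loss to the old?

3.179

Competitive equilibrium: 220.5 − 0.6q = 93.4 + 0.8q → q* = 90.7857, p* = 166.0286.
For a per-unit tax t: Δq = t/1.4, so DWL = ½·t·(t/1.4) = t²/2.8.
At t = 38: DWL = 515.714. At t = 67.75: DWL = 1639.308.
Ratio = (67.75/38)² = 3.179.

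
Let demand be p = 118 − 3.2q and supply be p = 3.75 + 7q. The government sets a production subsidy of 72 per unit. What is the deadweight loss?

254.12

Competitive equilibrium: 118 − 3.2q = 3.75 + 7q → q* = 11.201, p* = 82.1569.
The subsidy lowers effective supply by 72: p = 7q − 68.25.
New quantity: 118 − 3.2q = 7q − 68.25 → q' = 18.2598.
Overproduction Δq = 18.2598 − 11.201 = 7.0588; wedge = subsidy = 72.
The triangle = ½ × 7.0588 × 72 = 254.12.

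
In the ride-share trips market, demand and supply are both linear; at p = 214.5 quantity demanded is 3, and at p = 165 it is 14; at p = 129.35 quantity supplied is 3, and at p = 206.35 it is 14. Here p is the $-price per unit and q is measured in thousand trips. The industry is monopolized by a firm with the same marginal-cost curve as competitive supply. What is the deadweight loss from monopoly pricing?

$49.24 thousand

Demand slope = (165 − 214.5)/(14 − 3) = −4.5, so p = 228 − 4.5q.
Supply slope = (206.35 − 129.35)/(14 − 3) = 7, so p = 108.35 + 7q.
Competitive equilibrium: 228 − 4.5q = 108.35 + 7q → q* = 10.4043, p* = 181.1804.
Marginal revenue: MR = 228 − 9q. Set MR = MC: 228 − 9q = 108.35 + 7q → q_m = 7.4781.
Price p_m = 228 − 4.5·7.4781 = 194.3486; MC(q_m) = 108.35 + 7·7.4781 = 160.6967.
Competitive q* = 10.4043, so Δq = 2.9262; wedge = 194.3486 − 160.6967 = 33.6519.
Welfare loss = ½ × 2.9262 × 33.6519 = $49.24 thousand.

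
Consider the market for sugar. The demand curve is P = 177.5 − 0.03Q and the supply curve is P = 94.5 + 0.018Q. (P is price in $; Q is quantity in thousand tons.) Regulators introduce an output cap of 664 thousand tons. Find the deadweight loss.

$27229.92 thousand

Competitive equilibrium: 177.5 − 0.03Q = 94.5 + 0.018Q → Q* = 1729.1667, P* = 125.625.
At Q = 664: demand price = 177.5 − 0.03·664 = 157.58; supply price = 94.5 + 0.018·664 = 106.452.
ΔQ = 1729.1667 − 664 = 1065.1667; wedge = 157.58 − 106.452 = 51.128.
Deadweight loss = ½ × 1065.1667 × 51.128 = $27229.92 thousand.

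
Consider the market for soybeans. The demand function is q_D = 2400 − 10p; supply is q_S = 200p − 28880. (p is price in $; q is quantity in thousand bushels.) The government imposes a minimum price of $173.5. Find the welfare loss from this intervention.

In inverse form: demand p = 240 − 0.1q, supply p = 144.4 + 0.005q.
Competitive equilibrium: 240 − 0.1q = 144.4 + 0.005q → q* = 910.4762, p* = 148.9524.
At the floor p = 173.5, quantity demanded = (240 − 173.5)/0.1 = 665.
Sellers' marginal cost at q' = 665: 144.4 + 0.005·665 = 147.725.
Δq = 910.4762 − 665 = 245.4762; wedge = 173.5 − 147.725 = 25.775.
Welfare loss = ½ × 245.4762 × 25.775 = $3163.57 thousand.

$3163.57 thousand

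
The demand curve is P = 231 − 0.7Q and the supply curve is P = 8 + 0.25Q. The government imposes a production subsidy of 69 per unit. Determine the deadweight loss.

2505.79

Competitive equilibrium: 231 − 0.7Q = 8 + 0.25Q → Q* = 234.7368, P* = 66.6842.
The subsidy lowers effective supply by 69: P = 0.25Q − 61.
New quantity: 231 − 0.7Q = 0.25Q − 61 → Q' = 307.3684.
Overproduction ΔQ = 307.3684 − 234.7368 = 72.6316; wedge = subsidy = 69.
Welfare loss = ½ × 72.6316 × 69 = 2505.79.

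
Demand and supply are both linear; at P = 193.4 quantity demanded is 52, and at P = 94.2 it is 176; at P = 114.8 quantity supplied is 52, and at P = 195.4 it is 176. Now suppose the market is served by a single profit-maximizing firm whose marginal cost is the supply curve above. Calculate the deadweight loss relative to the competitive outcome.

1033.85

Demand slope = (94.2 − 193.4)/(176 − 52) = −0.8, so P = 235 − 0.8Q.
Supply slope = (195.4 − 114.8)/(176 − 52) = 0.65, so P = 81 + 0.65Q.
Competitive equilibrium: 235 − 0.8Q = 81 + 0.65Q → Q* = 106.2069, P* = 150.0345.
Marginal revenue: MR = 235 − 1.6Q. Set MR = MC: 235 − 1.6Q = 81 + 0.65Q → Q_m = 68.4444.
Price P_m = 235 − 0.8·68.4444 = 180.2445; MC(Q_m) = 81 + 0.65·68.4444 = 125.4889.
Competitive Q* = 106.2069, so ΔQ = 37.7625; wedge = 180.2445 − 125.4889 = 54.7556.
Deadweight loss = ½ × 37.7625 × 54.7556 = 1033.85.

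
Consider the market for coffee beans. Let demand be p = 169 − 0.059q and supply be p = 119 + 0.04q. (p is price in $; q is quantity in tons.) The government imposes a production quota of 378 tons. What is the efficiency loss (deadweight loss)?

$799.02

Competitive equilibrium: 169 − 0.059q = 119 + 0.04q → q* = 505.0505, p* = 139.202.
At q = 378: demand price = 169 − 0.059·378 = 146.698; supply price = 119 + 0.04·378 = 134.12.
Δq = 505.0505 − 378 = 127.0505; wedge = 146.698 − 134.12 = 12.578.
Deadweight loss = ½ × 127.0505 × 12.578 = $799.02.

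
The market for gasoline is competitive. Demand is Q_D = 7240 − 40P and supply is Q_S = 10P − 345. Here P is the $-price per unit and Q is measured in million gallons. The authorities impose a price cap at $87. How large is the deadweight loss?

$26163.06 million

In inverse form: demand P = 181 − 0.025Q, supply P = 34.5 + 0.1Q.
Competitive equilibrium: 181 − 0.025Q = 34.5 + 0.1Q → Q* = 1172, P* = 151.7.
At the ceiling P = 87, quantity supplied = (87 − 34.5)/0.1 = 525.
Willingness to pay at Q' = 525: 181 − 0.025·525 = 167.875.
ΔQ = 1172 − 525 = 647; wedge = 167.875 − 87 = 80.875.
DWL = ½ × 647 × 80.875 = $26163.06 million.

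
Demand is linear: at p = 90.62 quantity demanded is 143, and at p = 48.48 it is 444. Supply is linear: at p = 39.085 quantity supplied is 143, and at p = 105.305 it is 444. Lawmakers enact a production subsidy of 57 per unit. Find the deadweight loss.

Demand slope = (48.48 − 90.62)/(444 − 143) = −0.14, so p = 110.64 − 0.14q.
Supply slope = (105.305 − 39.085)/(444 − 143) = 0.22, so p = 7.625 + 0.22q.
Competitive equilibrium: 110.64 − 0.14q = 7.625 + 0.22q → q* = 286.1528, p* = 70.5786.
The subsidy lowers effective supply by 57: p = 0.22q − 49.375.
New quantity: 110.64 − 0.14q = 0.22q − 49.375 → q' = 444.4861.
Overproduction Δq = 444.4861 − 286.1528 = 158.3333; wedge = subsidy = 57.
Deadweight loss = ½ × 158.3333 × 57 = 4512.50.

4512.50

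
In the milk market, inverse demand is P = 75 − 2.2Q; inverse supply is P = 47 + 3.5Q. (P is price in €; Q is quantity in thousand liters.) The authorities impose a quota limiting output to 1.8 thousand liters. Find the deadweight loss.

Competitive equilibrium: 75 − 2.2Q = 47 + 3.5Q → Q* = 4.9123, P* = 64.193.
At Q = 1.8: demand price = 75 − 2.2·1.8 = 71.04; supply price = 47 + 3.5·1.8 = 53.3.
ΔQ = 4.9123 − 1.8 = 3.1123; wedge = 71.04 − 53.3 = 17.74.
DWL = ½ × 3.1123 × 17.74 = €27.61 thousand.

€27.61 thousand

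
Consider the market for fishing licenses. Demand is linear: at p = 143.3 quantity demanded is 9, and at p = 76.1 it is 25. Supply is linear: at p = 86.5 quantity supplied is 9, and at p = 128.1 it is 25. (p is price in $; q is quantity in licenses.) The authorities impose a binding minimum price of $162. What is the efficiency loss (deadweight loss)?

Demand slope = (76.1 − 143.3)/(25 − 9) = −4.2, so p = 181.1 − 4.2q.
Supply slope = (128.1 − 86.5)/(25 − 9) = 2.6, so p = 63.1 + 2.6q.
Competitive equilibrium: 181.1 − 4.2q = 63.1 + 2.6q → q* = 17.3529, p* = 108.2176.
At the floor p = 162, quantity demanded = (181.1 − 162)/4.2 = 4.5476.
Sellers' marginal cost at q' = 4.5476: 63.1 + 2.6·4.5476 = 74.9238.
Δq = 17.3529 − 4.5476 = 12.8053; wedge = 162 − 74.9238 = 87.0762.
Deadweight loss = ½ × 12.8053 × 87.0762 = $557.52.

$557.52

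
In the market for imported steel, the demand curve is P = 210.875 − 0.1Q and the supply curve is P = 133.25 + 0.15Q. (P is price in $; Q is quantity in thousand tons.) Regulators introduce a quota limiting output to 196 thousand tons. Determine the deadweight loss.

$1638.78 thousand

Competitive equilibrium: 210.875 − 0.1Q = 133.25 + 0.15Q → Q* = 310.5, P* = 179.825.
At Q = 196: demand price = 210.875 − 0.1·196 = 191.275; supply price = 133.25 + 0.15·196 = 162.65.
ΔQ = 310.5 − 196 = 114.5; wedge = 191.275 − 162.65 = 28.625.
Deadweight loss = ½ × 114.5 × 28.625 = $1638.78 thousand.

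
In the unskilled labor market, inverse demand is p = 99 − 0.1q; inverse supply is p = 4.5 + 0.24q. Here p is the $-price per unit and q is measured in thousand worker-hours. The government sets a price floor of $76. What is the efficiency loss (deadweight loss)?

Competitive equilibrium: 99 − 0.1q = 4.5 + 0.24q → q* = 277.9412, p* = 71.2059.
At the floor p = 76, quantity demanded = (99 − 76)/0.1 = 230.
Sellers' marginal cost at q' = 230: 4.5 + 0.24·230 = 59.7.
Δq = 277.9412 − 230 = 47.9412; wedge = 76 − 59.7 = 16.3.
Welfare loss = ½ × 47.9412 × 16.3 = $390.72 thousand.

$390.72 thousand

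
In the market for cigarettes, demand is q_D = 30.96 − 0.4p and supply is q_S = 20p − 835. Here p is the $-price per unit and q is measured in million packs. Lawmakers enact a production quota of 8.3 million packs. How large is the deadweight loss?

$41.14 million

In inverse form: demand p = 77.4 − 2.5q, supply p = 41.75 + 0.05q.
Competitive equilibrium: 77.4 − 2.5q = 41.75 + 0.05q → q* = 13.9804, p* = 42.449.
At q = 8.3: demand price = 77.4 − 2.5·8.3 = 56.65; supply price = 41.75 + 0.05·8.3 = 42.165.
Δq = 13.9804 − 8.3 = 5.6804; wedge = 56.65 − 42.165 = 14.485.
Deadweight loss = ½ × 5.6804 × 14.485 = $41.14 million.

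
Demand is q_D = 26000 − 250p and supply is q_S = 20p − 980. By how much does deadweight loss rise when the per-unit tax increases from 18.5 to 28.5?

In inverse form: demand p = 104 − 0.004q, supply p = 49 + 0.05q.
Competitive equilibrium: 104 − 0.004q = 49 + 0.05q → q* = 1018.5185, p* = 99.9259.
For a per-unit tax t: Δq = t/0.054, so DWL = ½·t·(t/0.054) = t²/0.108.
At t = 18.5: DWL = 3168.981. At t = 28.5: DWL = 7520.833.
Increase = 7520.833 − 3168.981 = 4351.85.

4351.85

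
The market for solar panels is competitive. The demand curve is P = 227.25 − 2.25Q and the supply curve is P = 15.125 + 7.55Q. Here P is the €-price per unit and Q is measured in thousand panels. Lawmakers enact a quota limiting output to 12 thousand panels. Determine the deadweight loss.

€455.87 thousand

Competitive equilibrium: 227.25 − 2.25Q = 15.125 + 7.55Q → Q* = 21.6454, P* = 178.5478.
At Q = 12: demand price = 227.25 − 2.25·12 = 200.25; supply price = 15.125 + 7.55·12 = 105.725.
ΔQ = 21.6454 − 12 = 9.6454; wedge = 200.25 − 105.725 = 94.525.
The triangle = ½ × 9.6454 × 94.525 = €455.87 thousand.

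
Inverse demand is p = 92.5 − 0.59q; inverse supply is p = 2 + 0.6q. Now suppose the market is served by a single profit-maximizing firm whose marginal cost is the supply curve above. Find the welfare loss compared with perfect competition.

Competitive equilibrium: 92.5 − 0.59q = 2 + 0.6q → q* = 76.0504, p* = 47.6303.
Marginal revenue: MR = 92.5 − 1.18q. Set MR = MC: 92.5 − 1.18q = 2 + 0.6q → q_m = 50.8427.
Price p_m = 92.5 − 0.59·50.8427 = 62.5028; MC(q_m) = 2 + 0.6·50.8427 = 32.5056.
Competitive q* = 76.0504, so Δq = 25.2077; wedge = 62.5028 − 32.5056 = 29.9972.
Deadweight loss = ½ × 25.2077 × 29.9972 = 378.08.

378.08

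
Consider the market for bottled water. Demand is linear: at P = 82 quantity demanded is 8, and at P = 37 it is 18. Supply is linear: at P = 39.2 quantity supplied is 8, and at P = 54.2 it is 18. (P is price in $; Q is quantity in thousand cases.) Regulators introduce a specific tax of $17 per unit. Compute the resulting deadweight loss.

$24.08 thousand

Demand slope = (37 − 82)/(18 − 8) = −4.5, so P = 118 − 4.5Q.
Supply slope = (54.2 − 39.2)/(18 − 8) = 1.5, so P = 27.2 + 1.5Q.
Competitive equilibrium: 118 − 4.5Q = 27.2 + 1.5Q → Q* = 15.1333, P* = 49.9.
With the tax, the buyer price exceeds the seller price by 17: (118 − 4.5Q) − (27.2 + 1.5Q) = 17 → Q' = 12.3.
ΔQ = 15.1333 − 12.3 = 2.8333; the wedge equals the tax, 17.
The triangle = ½ × 2.8333 × 17 = $24.08 thousand.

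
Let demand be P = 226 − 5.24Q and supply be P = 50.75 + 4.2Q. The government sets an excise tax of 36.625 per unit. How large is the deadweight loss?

71.05

Competitive equilibrium: 226 − 5.24Q = 50.75 + 4.2Q → Q* = 18.5646, P* = 128.7214.
With the tax, the buyer price exceeds the seller price by 36.625: (226 − 5.24Q) − (50.75 + 4.2Q) = 36.625 → Q' = 14.6849.
ΔQ = 18.5646 − 14.6849 = 3.8797; the wedge equals the tax, 36.625.
The triangle = ½ × 3.8797 × 36.625 = 71.05.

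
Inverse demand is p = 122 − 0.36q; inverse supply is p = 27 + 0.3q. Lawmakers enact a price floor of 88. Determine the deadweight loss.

Competitive equilibrium: 122 − 0.36q = 27 + 0.3q → q* = 143.9394, p* = 70.1818.
At the floor p = 88, quantity demanded = (122 − 88)/0.36 = 94.4444.
Sellers' marginal cost at q' = 94.4444: 27 + 0.3·94.4444 = 55.3333.
Δq = 143.9394 − 94.4444 = 49.495; wedge = 88 − 55.3333 = 32.6667.
The triangle = ½ × 49.495 × 32.6667 = 808.42.

808.42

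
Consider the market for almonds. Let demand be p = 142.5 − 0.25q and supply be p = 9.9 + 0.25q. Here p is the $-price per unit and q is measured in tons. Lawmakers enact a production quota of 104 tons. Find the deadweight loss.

Competitive equilibrium: 142.5 − 0.25q = 9.9 + 0.25q → q* = 265.2, p* = 76.2.
At q = 104: demand price = 142.5 − 0.25·104 = 116.5; supply price = 9.9 + 0.25·104 = 35.9.
Δq = 265.2 − 104 = 161.2; wedge = 116.5 − 35.9 = 80.6.
DWL = ½ × 161.2 × 80.6 = $6496.36.

$6496.36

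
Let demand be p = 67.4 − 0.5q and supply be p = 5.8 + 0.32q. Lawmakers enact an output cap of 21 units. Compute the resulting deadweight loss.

1200.97

Competitive equilibrium: 67.4 − 0.5q = 5.8 + 0.32q → q* = 75.122, p* = 29.839.
At q = 21: demand price = 67.4 − 0.5·21 = 56.9; supply price = 5.8 + 0.32·21 = 12.52.
Δq = 75.122 − 21 = 54.122; wedge = 56.9 − 12.52 = 44.38.
DWL = ½ × 54.122 × 44.38 = 1200.97.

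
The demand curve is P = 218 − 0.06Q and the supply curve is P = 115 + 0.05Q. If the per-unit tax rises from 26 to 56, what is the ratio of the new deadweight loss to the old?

4.639

Competitive equilibrium: 218 − 0.06Q = 115 + 0.05Q → Q* = 936.3636, P* = 161.8182.
For a per-unit tax t: ΔQ = t/0.11, so DWL = ½·t·(t/0.11) = t²/0.22.
At t = 26: DWL = 3072.727. At t = 56: DWL = 14254.545.
Ratio = (56/26)² = 4.639.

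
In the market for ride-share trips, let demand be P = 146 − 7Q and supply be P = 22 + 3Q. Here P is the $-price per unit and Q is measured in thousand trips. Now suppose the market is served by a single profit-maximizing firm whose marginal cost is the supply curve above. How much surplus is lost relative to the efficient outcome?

Competitive equilibrium: 146 − 7Q = 22 + 3Q → Q* = 12.4, P* = 59.2.
Marginal revenue: MR = 146 − 14Q. Set MR = MC: 146 − 14Q = 22 + 3Q → Q_m = 7.2941.
Price P_m = 146 − 7·7.2941 = 94.9413; MC(Q_m) = 22 + 3·7.2941 = 43.8823.
Competitive Q* = 12.4, so ΔQ = 5.1059; wedge = 94.9413 − 43.8823 = 51.059.
DWL = ½ × 5.1059 × 51.059 = $130.35 thousand.

$130.35 thousand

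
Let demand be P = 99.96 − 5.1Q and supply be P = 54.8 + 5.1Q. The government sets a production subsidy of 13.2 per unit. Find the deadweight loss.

Competitive equilibrium: 99.96 − 5.1Q = 54.8 + 5.1Q → Q* = 4.4275, P* = 77.38.
The subsidy lowers effective supply by 13.2: P = 41.6 + 5.1Q.
New quantity: 99.96 − 5.1Q = 41.6 + 5.1Q → Q' = 5.7216.
Overproduction ΔQ = 5.7216 − 4.4275 = 1.2941; wedge = subsidy = 13.2.
Welfare loss = ½ × 1.2941 × 13.2 = 8.54.

8.54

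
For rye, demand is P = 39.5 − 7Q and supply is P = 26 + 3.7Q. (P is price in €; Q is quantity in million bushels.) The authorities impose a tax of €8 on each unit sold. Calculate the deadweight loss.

Competitive equilibrium: 39.5 − 7Q = 26 + 3.7Q → Q* = 1.2617, P* = 30.6682.
With the tax, the buyer price exceeds the seller price by 8: (39.5 − 7Q) − (26 + 3.7Q) = 8 → Q' = 0.514.
ΔQ = 1.2617 − 0.514 = 0.7477; the wedge equals the tax, 8.
The triangle = ½ × 0.7477 × 8 = €2.99 million.

€2.99 million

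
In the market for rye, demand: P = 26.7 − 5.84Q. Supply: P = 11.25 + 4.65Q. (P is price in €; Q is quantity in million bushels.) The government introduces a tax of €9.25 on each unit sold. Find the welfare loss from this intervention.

Competitive equilibrium: 26.7 − 5.84Q = 11.25 + 4.65Q → Q* = 1.4728, P* = 18.0987.
With the tax, the buyer price exceeds the seller price by 9.25: (26.7 − 5.84Q) − (11.25 + 4.65Q) = 9.25 → Q' = 0.591.
ΔQ = 1.4728 − 0.591 = 0.8818; the wedge equals the tax, 9.25.
Deadweight loss = ½ × 0.8818 × 9.25 = €4.08 million.

€4.08 million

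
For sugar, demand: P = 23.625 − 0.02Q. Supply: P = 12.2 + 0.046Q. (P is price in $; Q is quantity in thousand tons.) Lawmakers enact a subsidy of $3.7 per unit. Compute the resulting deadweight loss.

Competitive equilibrium: 23.625 − 0.02Q = 12.2 + 0.046Q → Q* = 173.1061, P* = 20.1629.
The subsidy lowers effective supply by 3.7: P = 8.5 + 0.046Q.
New quantity: 23.625 − 0.02Q = 8.5 + 0.046Q → Q' = 229.1667.
Overproduction ΔQ = 229.1667 − 173.1061 = 56.0606; wedge = subsidy = 3.7.
Welfare loss = ½ × 56.0606 × 3.7 = $103.71 thousand.

$103.71 thousand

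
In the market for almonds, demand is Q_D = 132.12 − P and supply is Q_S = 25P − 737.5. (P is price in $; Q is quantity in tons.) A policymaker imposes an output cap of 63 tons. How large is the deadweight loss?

In inverse form: demand P = 132.12 − Q, supply P = 29.5 + 0.04Q.
Competitive equilibrium: 132.12 − Q = 29.5 + 0.04Q → Q* = 98.6731, P* = 33.4469.
At Q = 63: demand price = 132.12 − 1·63 = 69.12; supply price = 29.5 + 0.04·63 = 32.02.
ΔQ = 98.6731 − 63 = 35.6731; wedge = 69.12 − 32.02 = 37.1.
The triangle = ½ × 35.6731 × 37.1 = $661.74.

$661.74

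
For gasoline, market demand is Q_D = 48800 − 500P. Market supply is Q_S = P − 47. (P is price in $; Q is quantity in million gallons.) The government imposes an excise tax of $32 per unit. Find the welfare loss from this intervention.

$510.98 million

In inverse form: demand P = 97.6 − 0.002Q, supply P = 47 + Q.
Competitive equilibrium: 97.6 − 0.002Q = 47 + Q → Q* = 50.499, P* = 97.499.
With the tax, the buyer price exceeds the seller price by 32: (97.6 − 0.002Q) − (47 + Q) = 32 → Q' = 18.5629.
ΔQ = 50.499 − 18.5629 = 31.9361; the wedge equals the tax, 32.
Welfare loss = ½ × 31.9361 × 32 = $510.98 million.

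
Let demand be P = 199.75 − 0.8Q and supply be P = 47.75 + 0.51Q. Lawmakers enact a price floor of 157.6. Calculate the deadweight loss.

Competitive equilibrium: 199.75 − 0.8Q = 47.75 + 0.51Q → Q* = 116.0305, P* = 106.9256.
At the floor P = 157.6, quantity demanded = (199.75 − 157.6)/0.8 = 52.6875.
Sellers' marginal cost at Q' = 52.6875: 47.75 + 0.51·52.6875 = 74.6206.
ΔQ = 116.0305 − 52.6875 = 63.343; wedge = 157.6 − 74.6206 = 82.9794.
The triangle = ½ × 63.343 × 82.9794 = 2628.08.

2628.08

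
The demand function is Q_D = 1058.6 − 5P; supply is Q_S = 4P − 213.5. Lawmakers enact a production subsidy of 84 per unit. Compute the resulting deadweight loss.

In inverse form: demand P = 211.72 − 0.2Q, supply P = 53.375 + 0.25Q.
Competitive equilibrium: 211.72 − 0.2Q = 53.375 + 0.25Q → Q* = 351.8778, P* = 141.3444.
The subsidy lowers effective supply by 84: P = 0.25Q − 30.625.
New quantity: 211.72 − 0.2Q = 0.25Q − 30.625 → Q' = 538.5444.
Overproduction ΔQ = 538.5444 − 351.8778 = 186.6666; wedge = subsidy = 84.
The triangle = ½ × 186.6666 × 84 = 7840.

7840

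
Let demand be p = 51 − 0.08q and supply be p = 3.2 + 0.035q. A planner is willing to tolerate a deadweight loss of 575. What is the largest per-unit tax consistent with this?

Competitive equilibrium: 51 − 0.08q = 3.2 + 0.035q → q* = 415.6522, p* = 17.7478.
A tax t gives Δq = t/0.115 and wedge t, so DWL = t²/0.23.
t²/0.23 = 575 → t² = 132.25 → t = 11.5.

11.5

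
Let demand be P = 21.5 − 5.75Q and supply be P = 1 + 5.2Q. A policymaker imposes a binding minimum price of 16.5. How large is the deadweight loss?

5.50

Competitive equilibrium: 21.5 − 5.75Q = 1 + 5.2Q → Q* = 1.8721, P* = 10.7352.
At the floor P = 16.5, quantity demanded = (21.5 − 16.5)/5.75 = 0.8696.
Sellers' marginal cost at Q' = 0.8696: 1 + 5.2·0.8696 = 5.5219.
ΔQ = 1.8721 − 0.8696 = 1.0025; wedge = 16.5 − 5.5219 = 10.9781.
Deadweight loss = ½ × 1.0025 × 10.9781 = 5.50.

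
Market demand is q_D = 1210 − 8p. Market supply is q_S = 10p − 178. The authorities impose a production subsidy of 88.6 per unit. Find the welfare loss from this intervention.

17444.36

In inverse form: demand p = 151.25 − 0.125q, supply p = 17.8 + 0.1q.
Competitive equilibrium: 151.25 − 0.125q = 17.8 + 0.1q → q* = 593.1111, p* = 77.1111.
The subsidy lowers effective supply by 88.6: p = 0.1q − 70.8.
New quantity: 151.25 − 0.125q = 0.1q − 70.8 → q' = 986.8889.
Overproduction Δq = 986.8889 − 593.1111 = 393.7778; wedge = subsidy = 88.6.
DWL = ½ × 393.7778 × 88.6 = 17444.36.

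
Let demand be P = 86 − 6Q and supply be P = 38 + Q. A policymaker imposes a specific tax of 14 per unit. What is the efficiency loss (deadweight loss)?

Competitive equilibrium: 86 − 6Q = 38 + Q → Q* = 6.8571, P* = 44.8571.
With the tax, the buyer price exceeds the seller price by 14: (86 − 6Q) − (38 + Q) = 14 → Q' = 4.8571.
ΔQ = 6.8571 − 4.8571 = 2; the wedge equals the tax, 14.
DWL = ½ × 2 × 14 = 14.

14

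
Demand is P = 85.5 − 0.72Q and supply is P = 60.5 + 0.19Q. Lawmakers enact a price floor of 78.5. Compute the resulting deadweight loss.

Competitive equilibrium: 85.5 − 0.72Q = 60.5 + 0.19Q → Q* = 27.4725, P* = 65.7198.
At the floor P = 78.5, quantity demanded = (85.5 − 78.5)/0.72 = 9.7222.
Sellers' marginal cost at Q' = 9.7222: 60.5 + 0.19·9.7222 = 62.3472.
ΔQ = 27.4725 − 9.7222 = 17.7503; wedge = 78.5 − 62.3472 = 16.1528.
DWL = ½ × 17.7503 × 16.1528 = 143.36.

143.36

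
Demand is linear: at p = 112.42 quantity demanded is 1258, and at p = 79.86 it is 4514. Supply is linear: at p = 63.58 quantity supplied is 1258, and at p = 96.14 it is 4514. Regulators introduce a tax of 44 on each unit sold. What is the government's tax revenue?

Demand slope = (79.86 − 112.42)/(4514 − 1258) = −0.01, so p = 125 − 0.01q.
Supply slope = (96.14 − 63.58)/(4514 − 1258) = 0.01, so p = 51 + 0.01q.
Competitive equilibrium: 125 − 0.01q = 51 + 0.01q → q* = 3700, p* = 88.
With the tax, the buyer price exceeds the seller price by 44: (125 − 0.01q) − (51 + 0.01q) = 44 → q' = 1500.
Tax revenue = 44 × 1500 = 66000.

66000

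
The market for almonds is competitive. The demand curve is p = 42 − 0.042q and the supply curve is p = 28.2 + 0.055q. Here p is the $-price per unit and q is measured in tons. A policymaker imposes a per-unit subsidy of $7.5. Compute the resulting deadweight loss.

Competitive equilibrium: 42 − 0.042q = 28.2 + 0.055q → q* = 142.268, p* = 36.0247.
The subsidy lowers effective supply by 7.5: p = 20.7 + 0.055q.
New quantity: 42 − 0.042q = 20.7 + 0.055q → q' = 219.5876.
Overproduction Δq = 219.5876 − 142.268 = 77.3196; wedge = subsidy = 7.5.
Deadweight loss = ½ × 77.3196 × 7.5 = $289.95.

$289.95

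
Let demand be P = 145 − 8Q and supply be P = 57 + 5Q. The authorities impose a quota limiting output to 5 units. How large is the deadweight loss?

Competitive equilibrium: 145 − 8Q = 57 + 5Q → Q* = 6.7692, P* = 90.8462.
At Q = 5: demand price = 145 − 8·5 = 105; supply price = 57 + 5·5 = 82.
ΔQ = 6.7692 − 5 = 1.7692; wedge = 105 − 82 = 23.
Deadweight loss = ½ × 1.7692 × 23 = 20.35.

20.35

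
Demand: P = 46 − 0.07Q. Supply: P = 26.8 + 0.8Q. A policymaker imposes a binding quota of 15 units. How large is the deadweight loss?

Competitive equilibrium: 46 − 0.07Q = 26.8 + 0.8Q → Q* = 22.069, P* = 44.4552.
At Q = 15: demand price = 46 − 0.07·15 = 44.95; supply price = 26.8 + 0.8·15 = 38.8.
ΔQ = 22.069 − 15 = 7.069; wedge = 44.95 − 38.8 = 6.15.
Welfare loss = ½ × 7.069 × 6.15 = 21.74.

21.74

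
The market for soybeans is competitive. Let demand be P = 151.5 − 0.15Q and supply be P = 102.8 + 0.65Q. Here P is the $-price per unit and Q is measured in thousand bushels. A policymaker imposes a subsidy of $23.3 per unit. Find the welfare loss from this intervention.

Competitive equilibrium: 151.5 − 0.15Q = 102.8 + 0.65Q → Q* = 60.875, P* = 142.3688.
The subsidy lowers effective supply by 23.3: P = 79.5 + 0.65Q.
New quantity: 151.5 − 0.15Q = 79.5 + 0.65Q → Q' = 90.
Overproduction ΔQ = 90 − 60.875 = 29.125; wedge = subsidy = 23.3.
Deadweight loss = ½ × 29.125 × 23.3 = $339.31 thousand.

$339.31 thousand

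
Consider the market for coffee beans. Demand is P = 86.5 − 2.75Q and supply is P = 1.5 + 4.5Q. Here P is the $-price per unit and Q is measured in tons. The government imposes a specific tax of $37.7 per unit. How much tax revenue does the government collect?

$245.96

Competitive equilibrium: 86.5 − 2.75Q = 1.5 + 4.5Q → Q* = 11.7241, P* = 54.2586.
With the tax, the buyer price exceeds the seller price by 37.7: (86.5 − 2.75Q) − (1.5 + 4.5Q) = 37.7 → Q' = 6.5241.
Tax revenue = 37.7 × 6.5241 = $245.96.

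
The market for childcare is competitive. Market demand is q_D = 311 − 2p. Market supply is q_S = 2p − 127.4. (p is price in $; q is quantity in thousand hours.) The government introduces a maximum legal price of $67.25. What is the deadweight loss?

$3587.045 thousand

In inverse form: demand p = 155.5 − 0.5q, supply p = 63.7 + 0.5q.
Competitive equilibrium: 155.5 − 0.5q = 63.7 + 0.5q → q* = 91.8, p* = 109.6.
At the ceiling p = 67.25, quantity supplied = (67.25 − 63.7)/0.5 = 7.1.
Willingness to pay at q' = 7.1: 155.5 − 0.5·7.1 = 151.95.
Δq = 91.8 − 7.1 = 84.7; wedge = 151.95 − 67.25 = 84.7.
DWL = ½ × 84.7 × 84.7 = $3587.045 thousand.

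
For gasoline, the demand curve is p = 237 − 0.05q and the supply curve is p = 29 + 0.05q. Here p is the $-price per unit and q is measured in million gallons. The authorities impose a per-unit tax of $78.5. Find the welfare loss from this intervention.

$30811.25 million

Competitive equilibrium: 237 − 0.05q = 29 + 0.05q → q* = 2080, p* = 133.
With the tax, the buyer price exceeds the seller price by 78.5: (237 − 0.05q) − (29 + 0.05q) = 78.5 → q' = 1295.
Δq = 2080 − 1295 = 785; the wedge equals the tax, 78.5.
Deadweight loss = ½ × 785 × 78.5 = $30811.25 million.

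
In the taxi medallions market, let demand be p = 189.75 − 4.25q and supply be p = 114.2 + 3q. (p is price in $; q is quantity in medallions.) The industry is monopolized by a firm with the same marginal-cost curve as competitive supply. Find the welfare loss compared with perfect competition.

$53.76

Competitive equilibrium: 189.75 − 4.25q = 114.2 + 3q → q* = 10.4207, p* = 145.4621.
Marginal revenue: MR = 189.75 − 8.5q. Set MR = MC: 189.75 − 8.5q = 114.2 + 3q → q_m = 6.5696.
Price p_m = 189.75 − 4.25·6.5696 = 161.8292; MC(q_m) = 114.2 + 3·6.5696 = 133.9088.
Competitive q* = 10.4207, so Δq = 3.8511; wedge = 161.8292 − 133.9088 = 27.9204.
DWL = ½ × 3.8511 × 27.9204 = $53.76.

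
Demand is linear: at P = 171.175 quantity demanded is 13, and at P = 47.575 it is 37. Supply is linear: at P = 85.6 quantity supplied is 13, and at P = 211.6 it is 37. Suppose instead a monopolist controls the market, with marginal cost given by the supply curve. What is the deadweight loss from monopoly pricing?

257.03

Demand slope = (47.575 − 171.175)/(37 − 13) = −5.15, so P = 238.125 − 5.15Q.
Supply slope = (211.6 − 85.6)/(37 − 13) = 5.25, so P = 17.35 + 5.25Q.
Competitive equilibrium: 238.125 − 5.15Q = 17.35 + 5.25Q → Q* = 21.22837, P* = 128.79892.
Marginal revenue: MR = 238.125 − 10.3Q. Set MR = MC: 238.125 − 10.3Q = 17.35 + 5.25Q → Q_m = 14.19775.
Price P_m = 238.125 − 5.15·14.19775 = 165.00659; MC(Q_m) = 17.35 + 5.25·14.19775 = 91.88819.
Competitive Q* = 21.22837, so ΔQ = 7.03062; wedge = 165.00659 − 91.88819 = 73.1184.
The triangle = ½ × 7.03062 × 73.1184 = 257.03.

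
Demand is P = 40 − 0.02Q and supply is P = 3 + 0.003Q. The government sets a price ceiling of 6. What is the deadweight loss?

Competitive equilibrium: 40 − 0.02Q = 3 + 0.003Q → Q* = 1608.6957, P* = 7.8261.
At the ceiling P = 6, quantity supplied = (6 − 3)/0.003 = 1000.
Willingness to pay at Q' = 1000: 40 − 0.02·1000 = 20.
ΔQ = 1608.6957 − 1000 = 608.6957; wedge = 20 − 6 = 14.
DWL = ½ × 608.6957 × 14 = 4260.87.

4260.87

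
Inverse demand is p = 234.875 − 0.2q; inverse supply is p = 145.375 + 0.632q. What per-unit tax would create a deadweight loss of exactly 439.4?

27.04

Competitive equilibrium: 234.875 − 0.2q = 145.375 + 0.632q → q* = 107.5721, p* = 213.3606.
A tax t gives Δq = t/0.832 and wedge t, so DWL = t²/1.664.
t²/1.664 = 439.4 → t² = 731.1616 → t = 27.04.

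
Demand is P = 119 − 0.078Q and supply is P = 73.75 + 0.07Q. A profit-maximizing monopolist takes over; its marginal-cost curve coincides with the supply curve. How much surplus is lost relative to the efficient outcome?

823.98

Competitive equilibrium: 119 − 0.078Q = 73.75 + 0.07Q → Q* = 305.7432, P* = 95.152.
Marginal revenue: MR = 119 − 0.156Q. Set MR = MC: 119 − 0.156Q = 73.75 + 0.07Q → Q_m = 200.2212.
Price P_m = 119 − 0.078·200.2212 = 103.3827; MC(Q_m) = 73.75 + 0.07·200.2212 = 87.7655.
Competitive Q* = 305.7432, so ΔQ = 105.522; wedge = 103.3827 − 87.7655 = 15.6172.
Welfare loss = ½ × 105.522 × 15.6172 = 823.98.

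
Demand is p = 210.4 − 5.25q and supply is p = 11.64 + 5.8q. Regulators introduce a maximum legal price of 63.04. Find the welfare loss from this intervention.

460.07

Competitive equilibrium: 210.4 − 5.25q = 11.64 + 5.8q → q* = 17.9873, p* = 115.9665.
At the ceiling p = 63.04, quantity supplied = (63.04 − 11.64)/5.8 = 8.8621.
Willingness to pay at q' = 8.8621: 210.4 − 5.25·8.8621 = 163.874.
Δq = 17.9873 − 8.8621 = 9.1252; wedge = 163.874 − 63.04 = 100.834.
The triangle = ½ × 9.1252 × 100.834 = 460.07.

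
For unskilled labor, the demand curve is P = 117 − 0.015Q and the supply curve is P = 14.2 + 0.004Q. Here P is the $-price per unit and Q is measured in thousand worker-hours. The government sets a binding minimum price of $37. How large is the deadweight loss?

Competitive equilibrium: 117 − 0.015Q = 14.2 + 0.004Q → Q* = 5410.5263, P* = 35.8421.
At the floor P = 37, quantity demanded = (117 − 37)/0.015 = 5333.3333.
Sellers' marginal cost at Q' = 5333.3333: 14.2 + 0.004·5333.3333 = 35.5333.
ΔQ = 5410.5263 − 5333.3333 = 77.193; wedge = 37 − 35.5333 = 1.4667.
The triangle = ½ × 77.193 × 1.4667 = $56.61 thousand.

$56.61 thousand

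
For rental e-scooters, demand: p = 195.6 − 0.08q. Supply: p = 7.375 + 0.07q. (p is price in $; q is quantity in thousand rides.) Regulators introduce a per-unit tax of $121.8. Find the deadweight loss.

Competitive equilibrium: 195.6 − 0.08q = 7.375 + 0.07q → q* = 1254.8333, p* = 95.2133.
With the tax, the buyer price exceeds the seller price by 121.8: (195.6 − 0.08q) − (7.375 + 0.07q) = 121.8 → q' = 442.8333.
Δq = 1254.8333 − 442.8333 = 812; the wedge equals the tax, 121.8.
Welfare loss = ½ × 812 × 121.8 = $49450.80 thousand.

$49450.80 thousand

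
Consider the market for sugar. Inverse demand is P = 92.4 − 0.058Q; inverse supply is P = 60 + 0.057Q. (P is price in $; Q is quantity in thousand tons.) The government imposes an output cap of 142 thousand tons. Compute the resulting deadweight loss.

$1122.80 thousand

Competitive equilibrium: 92.4 − 0.058Q = 60 + 0.057Q → Q* = 281.7391, P* = 76.0591.
At Q = 142: demand price = 92.4 − 0.058·142 = 84.164; supply price = 60 + 0.057·142 = 68.094.
ΔQ = 281.7391 − 142 = 139.7391; wedge = 84.164 − 68.094 = 16.07.
Welfare loss = ½ × 139.7391 × 16.07 = $1122.80 thousand.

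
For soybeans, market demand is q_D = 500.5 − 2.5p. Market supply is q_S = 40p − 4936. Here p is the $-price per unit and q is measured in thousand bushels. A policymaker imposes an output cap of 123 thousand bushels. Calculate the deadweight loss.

$707.62 thousand

In inverse form: demand p = 200.2 − 0.4q, supply p = 123.4 + 0.025q.
Competitive equilibrium: 200.2 − 0.4q = 123.4 + 0.025q → q* = 180.7059, p* = 127.9176.
At q = 123: demand price = 200.2 − 0.4·123 = 151; supply price = 123.4 + 0.025·123 = 126.475.
Δq = 180.7059 − 123 = 57.7059; wedge = 151 − 126.475 = 24.525.
The triangle = ½ × 57.7059 × 24.525 = $707.62 thousand.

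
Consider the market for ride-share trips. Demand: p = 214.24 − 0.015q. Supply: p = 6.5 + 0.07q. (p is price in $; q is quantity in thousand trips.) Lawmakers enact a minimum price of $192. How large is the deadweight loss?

Competitive equilibrium: 214.24 − 0.015q = 6.5 + 0.07q → q* = 2444, p* = 177.58.
At the floor p = 192, quantity demanded = (214.24 − 192)/0.015 = 1482.666667.
Sellers' marginal cost at q' = 1482.666667: 6.5 + 0.07·1482.666667 = 110.286667.
Δq = 2444 − 1482.666667 = 961.333333; wedge = 192 − 110.286667 = 81.713333.
The triangle = ½ × 961.333333 × 81.713333 = $39276.88 thousand.

$39276.88 thousand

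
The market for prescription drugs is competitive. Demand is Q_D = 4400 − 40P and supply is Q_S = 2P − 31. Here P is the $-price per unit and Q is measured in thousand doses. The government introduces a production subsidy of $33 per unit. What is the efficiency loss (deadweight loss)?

$1037.14 thousand

In inverse form: demand P = 110 − 0.025Q, supply P = 15.5 + 0.5Q.
Competitive equilibrium: 110 − 0.025Q = 15.5 + 0.5Q → Q* = 180, P* = 105.5.
The subsidy lowers effective supply by 33: P = 0.5Q − 17.5.
New quantity: 110 − 0.025Q = 0.5Q − 17.5 → Q' = 242.8571.
Overproduction ΔQ = 242.8571 − 180 = 62.8571; wedge = subsidy = 33.
Welfare loss = ½ × 62.8571 × 33 = $1037.14 thousand.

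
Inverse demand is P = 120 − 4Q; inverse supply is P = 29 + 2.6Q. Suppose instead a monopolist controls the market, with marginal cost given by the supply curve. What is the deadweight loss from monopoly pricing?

89.33

Competitive equilibrium: 120 − 4Q = 29 + 2.6Q → Q* = 13.7879, P* = 64.8485.
Marginal revenue: MR = 120 − 8Q. Set MR = MC: 120 − 8Q = 29 + 2.6Q → Q_m = 8.5849.
Price P_m = 120 − 4·8.5849 = 85.6604; MC(Q_m) = 29 + 2.6·8.5849 = 51.3207.
Competitive Q* = 13.7879, so ΔQ = 5.203; wedge = 85.6604 − 51.3207 = 34.3397.
The triangle = ½ × 5.203 × 34.3397 = 89.33.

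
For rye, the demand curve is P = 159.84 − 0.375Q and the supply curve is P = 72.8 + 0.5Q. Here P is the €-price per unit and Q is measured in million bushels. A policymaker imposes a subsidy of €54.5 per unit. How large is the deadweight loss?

Competitive equilibrium: 159.84 − 0.375Q = 72.8 + 0.5Q → Q* = 99.4743, P* = 122.5371.
The subsidy lowers effective supply by 54.5: P = 18.3 + 0.5Q.
New quantity: 159.84 − 0.375Q = 18.3 + 0.5Q → Q' = 161.76.
Overproduction ΔQ = 161.76 − 99.4743 = 62.2857; wedge = subsidy = 54.5.
Deadweight loss = ½ × 62.2857 × 54.5 = €1697.29 million.

€1697.29 million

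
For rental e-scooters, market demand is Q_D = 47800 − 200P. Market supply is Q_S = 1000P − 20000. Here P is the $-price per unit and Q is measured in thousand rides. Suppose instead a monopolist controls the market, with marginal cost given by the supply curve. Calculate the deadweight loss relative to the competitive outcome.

$825774.79 thousand

In inverse form: demand P = 239 − 0.005Q, supply P = 20 + 0.001Q.
Competitive equilibrium: 239 − 0.005Q = 20 + 0.001Q → Q* = 36500, P* = 56.5.
Marginal revenue: MR = 239 − 0.01Q. Set MR = MC: 239 − 0.01Q = 20 + 0.001Q → Q_m = 19909.090909.
Price P_m = 239 − 0.005·19909.090909 = 139.454545; MC(Q_m) = 20 + 0.001·19909.090909 = 39.909091.
Competitive Q* = 36500, so ΔQ = 16590.909091; wedge = 139.454545 − 39.909091 = 99.545454.
The triangle = ½ × 16590.909091 × 99.545454 = $825774.79 thousand.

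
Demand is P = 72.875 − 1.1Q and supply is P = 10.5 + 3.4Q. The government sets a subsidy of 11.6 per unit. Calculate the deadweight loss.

14.95

Competitive equilibrium: 72.875 − 1.1Q = 10.5 + 3.4Q → Q* = 13.8611, P* = 57.6278.
The subsidy lowers effective supply by 11.6: P = 3.4Q − 1.1.
New quantity: 72.875 − 1.1Q = 3.4Q − 1.1 → Q' = 16.4389.
Overproduction ΔQ = 16.4389 − 13.8611 = 2.5778; wedge = subsidy = 11.6.
DWL = ½ × 2.5778 × 11.6 = 14.95.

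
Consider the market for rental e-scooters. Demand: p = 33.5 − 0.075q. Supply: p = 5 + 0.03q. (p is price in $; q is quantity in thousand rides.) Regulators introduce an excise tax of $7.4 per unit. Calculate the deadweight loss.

$260.76 thousand

Competitive equilibrium: 33.5 − 0.075q = 5 + 0.03q → q* = 271.4286, p* = 13.1429.
With the tax, the buyer price exceeds the seller price by 7.4: (33.5 − 0.075q) − (5 + 0.03q) = 7.4 → q' = 200.9524.
Δq = 271.4286 − 200.9524 = 70.4762; the wedge equals the tax, 7.4.
DWL = ½ × 70.4762 × 7.4 = $260.76 thousand.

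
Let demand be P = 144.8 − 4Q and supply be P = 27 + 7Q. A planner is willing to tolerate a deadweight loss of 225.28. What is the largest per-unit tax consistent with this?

70.4

Competitive equilibrium: 144.8 − 4Q = 27 + 7Q → Q* = 10.7091, P* = 101.9636.
A tax t gives ΔQ = t/11 and wedge t, so DWL = t²/22.
t²/22 = 225.28 → t² = 4956.16 → t = 70.4.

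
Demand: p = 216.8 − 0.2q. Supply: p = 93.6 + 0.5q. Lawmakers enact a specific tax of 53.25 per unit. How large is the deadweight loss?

Competitive equilibrium: 216.8 − 0.2q = 93.6 + 0.5q → q* = 176, p* = 181.6.
With the tax, the buyer price exceeds the seller price by 53.25: (216.8 − 0.2q) − (93.6 + 0.5q) = 53.25 → q' = 99.9286.
Δq = 176 − 99.9286 = 76.0714; the wedge equals the tax, 53.25.
Deadweight loss = ½ × 76.0714 × 53.25 = 2025.40.

2025.40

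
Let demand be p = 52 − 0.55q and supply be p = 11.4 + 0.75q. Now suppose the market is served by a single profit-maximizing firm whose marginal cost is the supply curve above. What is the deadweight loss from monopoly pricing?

Competitive equilibrium: 52 − 0.55q = 11.4 + 0.75q → q* = 31.2308, p* = 34.8231.
Marginal revenue: MR = 52 − 1.1q. Set MR = MC: 52 − 1.1q = 11.4 + 0.75q → q_m = 21.9459.
Price p_m = 52 − 0.55·21.9459 = 39.9298; MC(q_m) = 11.4 + 0.75·21.9459 = 27.8594.
Competitive q* = 31.2308, so Δq = 9.2849; wedge = 39.9298 − 27.8594 = 12.0704.
The triangle = ½ × 9.2849 × 12.0704 = 56.04.

56.04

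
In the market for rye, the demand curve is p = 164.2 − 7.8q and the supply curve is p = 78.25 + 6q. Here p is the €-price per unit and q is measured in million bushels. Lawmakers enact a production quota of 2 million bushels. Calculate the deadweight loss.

Competitive equilibrium: 164.2 − 7.8q = 78.25 + 6q → q* = 6.2283, p* = 115.6196.
At q = 2: demand price = 164.2 − 7.8·2 = 148.6; supply price = 78.25 + 6·2 = 90.25.
Δq = 6.2283 − 2 = 4.2283; wedge = 148.6 − 90.25 = 58.35.
DWL = ½ × 4.2283 × 58.35 = €123.36 million.

€123.36 million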